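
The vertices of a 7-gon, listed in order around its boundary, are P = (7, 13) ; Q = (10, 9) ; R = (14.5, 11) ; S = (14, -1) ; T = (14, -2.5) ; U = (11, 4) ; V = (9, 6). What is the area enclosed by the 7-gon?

44.25

Apply Gauss's area formula: 2A = Σ (x_i·y_{i+1} − x_{i+1}·y_i), indices taken mod 7.
Σ = (-67) + (-20.5) + (-168.5) + (-21) + (83.5) + (30) + (75) = -88.5
Area = |Σ|/2 = 44.25.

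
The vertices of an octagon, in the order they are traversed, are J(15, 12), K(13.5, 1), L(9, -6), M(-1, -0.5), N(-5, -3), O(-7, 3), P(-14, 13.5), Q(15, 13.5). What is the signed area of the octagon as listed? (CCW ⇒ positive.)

J→K: (15)(1) − (13.5)(12) = -147
K→L: (13.5)(-6) − (9)(1) = -90
L→M: (9)(-0.5) − (-1)(-6) = -10.5
M→N: (-1)(-3) − (-5)(-0.5) = 0.5
N→O: (-5)(3) − (-7)(-3) = -36
O→P: (-7)(13.5) − (-14)(3) = -52.5
P→Q: (-14)(13.5) − (15)(13.5) = -391.5
Q→J: (15)(12) − (15)(13.5) = -22.5
Σ = -749.5
Signed area = Σ/2 = -374.75 (negative ⇒ clockwise traversal).

-374.75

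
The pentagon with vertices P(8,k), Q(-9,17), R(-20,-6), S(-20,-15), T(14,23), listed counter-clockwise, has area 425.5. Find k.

25

Write out the shoelace sum; only the two edges meeting at P involve k:
2·Area = [(14·k − 8·23) + (8·17 − (-9)·k)] + 324
       = 23·k + 276 = 851
⇒ k = 25.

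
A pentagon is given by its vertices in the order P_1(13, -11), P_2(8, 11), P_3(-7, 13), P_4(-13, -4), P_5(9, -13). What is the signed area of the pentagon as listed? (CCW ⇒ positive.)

442

Apply the shoelace formula: 2A = Σ (x_i·y_{i+1} − x_{i+1}·y_i), indices taken mod 5.
Cross-terms: 231, 181, 197, 205, 70  ⇒  Σ = 884
Signed area = Σ/2 = 442 (positive ⇒ counter-clockwise traversal).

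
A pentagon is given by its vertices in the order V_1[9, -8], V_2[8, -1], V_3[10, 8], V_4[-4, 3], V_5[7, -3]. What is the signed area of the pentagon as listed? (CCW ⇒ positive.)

Apply Gauss's area formula: 2A = Σ (x_i·y_{i+1} − x_{i+1}·y_i), indices taken mod 5.
V_1→V_2: (9)(-1) − (8)(-8) = 55
V_2→V_3: (8)(8) − (10)(-1) = 74
V_3→V_4: (10)(3) − (-4)(8) = 62
V_4→V_5: (-4)(-3) − (7)(3) = -9
V_5→V_1: (7)(-8) − (9)(-3) = -29
Σ = 153
Signed area = Σ/2 = 76.5 (positive ⇒ counter-clockwise traversal).

76.5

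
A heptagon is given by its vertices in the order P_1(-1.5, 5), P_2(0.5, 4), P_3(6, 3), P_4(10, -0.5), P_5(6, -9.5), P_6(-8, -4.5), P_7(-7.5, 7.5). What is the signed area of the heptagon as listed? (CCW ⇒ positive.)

-189.5

Apply Gauss's area formula: 2A = Σ (x_i·y_{i+1} − x_{i+1}·y_i), indices taken mod 7.
Cross-terms: -8.5, -22.5, -33, -92, -103, -93.75, -26.25  ⇒  Σ = -379
Signed area = Σ/2 = -189.5 (negative ⇒ clockwise traversal).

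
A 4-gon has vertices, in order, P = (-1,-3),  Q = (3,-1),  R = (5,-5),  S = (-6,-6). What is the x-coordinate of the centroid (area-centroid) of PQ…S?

Apply the surveyor's formula. First the cross-terms c_i = x_i·y_{i+1} − x_{i+1}·y_i:
  10, -10, -60, 12  ⇒  2A = -48, A = -24.
Then Σ (x_i + x_{i+1})·c_i = -84, so x̄ = -84 / (6·(-24)) = 7/12.

7/12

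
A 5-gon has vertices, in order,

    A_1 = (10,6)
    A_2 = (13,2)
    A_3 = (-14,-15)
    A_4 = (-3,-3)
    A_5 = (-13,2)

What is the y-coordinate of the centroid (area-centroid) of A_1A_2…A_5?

-146/159

Apply the shoelace formula. First the cross-terms c_i = x_i·y_{i+1} − x_{i+1}·y_i:
  -58, -167, -3, -45, -98  ⇒  2A = -371, A = -185.5.
Then Σ (y_i + y_{i+1})·c_i = 1022, so ȳ = 1022 / (6·(-185.5)) = -146/159.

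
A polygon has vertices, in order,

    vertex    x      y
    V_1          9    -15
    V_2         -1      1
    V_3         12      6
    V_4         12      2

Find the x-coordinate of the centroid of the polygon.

Apply the surveyor's formula. First the cross-terms c_i = x_i·y_{i+1} − x_{i+1}·y_i:
  -6, -18, -48, -198  ⇒  2A = -270, A = -135.
Then Σ (x_i + x_{i+1})·c_i = -5556, so x̄ = -5556 / (6·(-135)) = 926/135.

926/135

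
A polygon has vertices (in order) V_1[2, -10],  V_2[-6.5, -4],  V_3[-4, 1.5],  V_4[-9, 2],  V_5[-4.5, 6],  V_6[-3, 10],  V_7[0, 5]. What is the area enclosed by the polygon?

Apply Gauss's area formula: 2A = Σ (x_i·y_{i+1} − x_{i+1}·y_i), indices taken mod 7.
Σ = (-73) + (-25.75) + (5.5) + (-45) + (-27) + (-15) + (-10) = -190.25
Area = |Σ|/2 = 95.125.

95.125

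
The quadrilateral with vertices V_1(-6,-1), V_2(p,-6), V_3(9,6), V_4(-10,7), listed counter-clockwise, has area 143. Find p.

Write out the shoelace sum; only the two edges meeting at V_2 involve p:
2·Area = [((-6)·(-6) − p·(-1)) + (p·6 − 9·(-6))] + 175
       = 7·p + 265 = 286
⇒ p = 3.

3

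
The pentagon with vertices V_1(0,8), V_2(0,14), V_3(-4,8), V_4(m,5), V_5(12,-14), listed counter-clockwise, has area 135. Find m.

The doubled signed area Σ (x_i y_{i+1} − x_{i+1} y_i) is linear in m.
With m=0 it equals 72; the coefficient of m is -22 (from the two edges through V_4).
So -22·m + 72 = 2·135 = 270 ⇒ m = -9.

-9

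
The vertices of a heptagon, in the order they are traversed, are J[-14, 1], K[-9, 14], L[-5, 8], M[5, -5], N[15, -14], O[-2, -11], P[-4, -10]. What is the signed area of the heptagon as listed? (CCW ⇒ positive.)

Apply the surveyor's formula: 2A = Σ (x_i·y_{i+1} − x_{i+1}·y_i), indices taken mod 7.
Σ = (-187) + (-2) + (-15) + (5) + (-193) + (-24) + (-144) = -560
Signed area = Σ/2 = -280 (negative ⇒ clockwise traversal).

-280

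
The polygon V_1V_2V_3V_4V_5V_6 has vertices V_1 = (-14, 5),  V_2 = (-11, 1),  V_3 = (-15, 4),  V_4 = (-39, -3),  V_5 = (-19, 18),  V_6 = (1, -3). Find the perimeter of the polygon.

110

|V_1V_2| = √((3)² + (-4)²) = √25 = 5
|V_2V_3| = √((-4)² + (3)²) = √25 = 5
|V_3V_4| = √((-24)² + (-7)²) = √625 = 25
|V_4V_5| = √((20)² + (21)²) = √841 = 29
|V_5V_6| = √((20)² + (-21)²) = √841 = 29
|V_6V_1| = √((-15)² + (8)²) = √289 = 17
Perimeter = 5 + 5 + 25 + 29 + 29 + 17 = 110.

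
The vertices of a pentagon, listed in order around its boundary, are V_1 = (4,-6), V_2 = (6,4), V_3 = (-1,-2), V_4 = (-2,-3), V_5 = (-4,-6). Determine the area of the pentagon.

45.5

V_1→V_2: (4)(4) − (6)(-6) = 52
V_2→V_3: (6)(-2) − (-1)(4) = -8
V_3→V_4: (-1)(-3) − (-2)(-2) = -1
V_4→V_5: (-2)(-6) − (-4)(-3) = 0
V_5→V_1: (-4)(-6) − (4)(-6) = 48
Σ = 91
Area = |Σ|/2 = 45.5.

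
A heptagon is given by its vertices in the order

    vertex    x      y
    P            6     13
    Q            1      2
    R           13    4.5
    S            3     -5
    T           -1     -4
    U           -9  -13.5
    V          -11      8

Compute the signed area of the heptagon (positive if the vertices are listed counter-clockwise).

Apply the surveyor's formula: 2A = Σ (x_i·y_{i+1} − x_{i+1}·y_i), indices taken mod 7.
Σ = (-1) + (-21.5) + (-78.5) + (-17) + (-22.5) + (-220.5) + (-191) = -552
Signed area = Σ/2 = -276 (negative ⇒ clockwise traversal).

-276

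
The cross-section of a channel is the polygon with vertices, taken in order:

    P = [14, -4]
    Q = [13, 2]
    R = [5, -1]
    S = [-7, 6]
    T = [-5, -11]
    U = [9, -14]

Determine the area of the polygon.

258

Apply the shoelace formula: 2A = Σ (x_i·y_{i+1} − x_{i+1}·y_i), indices taken mod 6.
Σ = (80) + (-23) + (23) + (107) + (169) + (160) = 516
Area = |Σ|/2 = 258.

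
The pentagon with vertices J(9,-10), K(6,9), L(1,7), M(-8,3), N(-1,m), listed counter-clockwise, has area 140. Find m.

-2

The doubled signed area Σ (x_i y_{i+1} − x_{i+1} y_i) is linear in m.
With m=0 it equals 246; the coefficient of m is -17 (from the two edges through N).
So -17·m + 246 = 2·140 = 280 ⇒ m = -2.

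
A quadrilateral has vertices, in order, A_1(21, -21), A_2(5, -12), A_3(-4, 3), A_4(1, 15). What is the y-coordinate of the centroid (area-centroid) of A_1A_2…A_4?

Apply the shoelace formula. First the cross-terms c_i = x_i·y_{i+1} − x_{i+1}·y_i:
  -147, -33, -63, -336  ⇒  2A = -579, A = -289.5.
Then Σ (y_i + y_{i+1})·c_i = 6030, so ȳ = 6030 / (6·(-289.5)) = -670/193.

-670/193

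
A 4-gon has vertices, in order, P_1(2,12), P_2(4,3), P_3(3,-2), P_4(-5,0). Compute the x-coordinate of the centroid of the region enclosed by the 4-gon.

Apply the shoelace (surveyor's) formula. First the cross-terms c_i = x_i·y_{i+1} − x_{i+1}·y_i:
  -42, -17, -10, -60  ⇒  2A = -129, A = -64.5.
Then Σ (x_i + x_{i+1})·c_i = -171, so x̄ = -171 / (6·(-64.5)) = 19/43.

19/43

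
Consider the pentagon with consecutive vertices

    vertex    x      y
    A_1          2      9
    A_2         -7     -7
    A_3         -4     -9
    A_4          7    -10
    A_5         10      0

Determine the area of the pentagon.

Σ = (49) + (35) + (103) + (100) + (90) = 377
Area = |Σ|/2 = 188.5.

188.5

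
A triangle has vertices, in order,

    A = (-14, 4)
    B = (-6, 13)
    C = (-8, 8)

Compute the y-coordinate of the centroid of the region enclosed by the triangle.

25/3

Apply the shoelace (surveyor's) formula. First the cross-terms c_i = x_i·y_{i+1} − x_{i+1}·y_i:
  -158, 56, 80  ⇒  2A = -22, A = -11.
Then Σ (y_i + y_{i+1})·c_i = -550, so ȳ = -550 / (6·(-11)) = 25/3.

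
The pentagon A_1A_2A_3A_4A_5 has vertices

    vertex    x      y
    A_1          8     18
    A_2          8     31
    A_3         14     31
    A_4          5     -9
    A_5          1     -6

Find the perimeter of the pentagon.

90

|A_1A_2| = √((0)² + (13)²) = √169 = 13
|A_2A_3| = √((6)² + (0)²) = √36 = 6
|A_3A_4| = √((-9)² + (-40)²) = √1681 = 41
|A_4A_5| = √((-4)² + (3)²) = √25 = 5
|A_5A_1| = √((7)² + (24)²) = √625 = 25
Perimeter = 13 + 6 + 41 + 5 + 25 = 90.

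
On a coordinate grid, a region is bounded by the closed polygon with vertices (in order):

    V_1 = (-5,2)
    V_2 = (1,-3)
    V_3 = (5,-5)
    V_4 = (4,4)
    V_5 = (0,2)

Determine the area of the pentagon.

Apply the shoelace formula: 2A = Σ (x_i·y_{i+1} − x_{i+1}·y_i), indices taken mod 5.
Σ = (13) + (10) + (40) + (8) + (10) = 81
Area = |Σ|/2 = 40.5.

40.5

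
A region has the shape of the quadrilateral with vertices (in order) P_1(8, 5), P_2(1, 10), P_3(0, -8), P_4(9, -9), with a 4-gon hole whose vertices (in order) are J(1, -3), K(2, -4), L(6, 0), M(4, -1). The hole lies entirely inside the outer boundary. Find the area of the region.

123.5

Outer boundary:
Apply the surveyor's formula: 2A = Σ (x_i·y_{i+1} − x_{i+1}·y_i), indices taken mod 4.
P_1→P_2: (8)(10) − (1)(5) = 75
P_2→P_3: (1)(-8) − (0)(10) = -8
P_3→P_4: (0)(-9) − (9)(-8) = 72
P_4→P_1: (9)(5) − (8)(-9) = 117
Σ = 256
Area = |Σ|/2 = 128.
Hole:
Apply Gauss's area formula: 2A = Σ (x_i·y_{i+1} − x_{i+1}·y_i), indices taken mod 4.
Σ = (2) + (24) + (-6) + (-11) = 9
Area = |Σ|/2 = 4.5.
Net area = 128 − 4.5 = 123.5.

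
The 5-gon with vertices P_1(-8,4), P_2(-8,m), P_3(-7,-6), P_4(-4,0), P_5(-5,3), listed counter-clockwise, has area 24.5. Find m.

Write out the shoelace sum; only the two edges meeting at P_2 involve m:
2·Area = [((-8)·m − (-8)·4) + ((-8)·(-6) − (-7)·m)] + -32
       = -1·m + 48 = 49
⇒ m = -1.

-1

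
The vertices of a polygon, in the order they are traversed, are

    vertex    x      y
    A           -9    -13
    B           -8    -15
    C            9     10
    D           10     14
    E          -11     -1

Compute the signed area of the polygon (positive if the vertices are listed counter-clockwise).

195

Apply the shoelace (surveyor's) formula: 2A = Σ (x_i·y_{i+1} − x_{i+1}·y_i), indices taken mod 5.
A→B: (-9)(-15) − (-8)(-13) = 31
B→C: (-8)(10) − (9)(-15) = 55
C→D: (9)(14) − (10)(10) = 26
D→E: (10)(-1) − (-11)(14) = 144
E→A: (-11)(-13) − (-9)(-1) = 134
Σ = 390
Signed area = Σ/2 = 195 (positive ⇒ counter-clockwise traversal).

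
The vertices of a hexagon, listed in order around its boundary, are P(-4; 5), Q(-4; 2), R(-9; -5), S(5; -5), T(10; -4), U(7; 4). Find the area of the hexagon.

134.5

Apply the shoelace (surveyor's) formula: 2A = Σ (x_i·y_{i+1} − x_{i+1}·y_i), indices taken mod 6.
Cross-terms: 12, 38, 70, 30, 68, 51  ⇒  Σ = 269
Area = |Σ|/2 = 134.5.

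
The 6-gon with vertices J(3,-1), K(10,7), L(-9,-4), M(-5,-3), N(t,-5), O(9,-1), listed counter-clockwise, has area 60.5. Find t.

The doubled signed area Σ (x_i y_{i+1} − x_{i+1} y_i) is linear in t.
With t=0 it equals 125; the coefficient of t is 2 (from the two edges through N).
So 2·t + 125 = 2·60.5 = 121 ⇒ t = -2.

-2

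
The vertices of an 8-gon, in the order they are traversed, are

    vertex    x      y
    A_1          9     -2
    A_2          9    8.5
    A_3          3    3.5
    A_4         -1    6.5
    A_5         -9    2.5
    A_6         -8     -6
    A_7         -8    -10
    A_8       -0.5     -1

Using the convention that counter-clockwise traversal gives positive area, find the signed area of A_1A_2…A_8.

Σ = (94.5) + (6) + (23) + (56) + (74) + (32) + (3) + (10) = 298.5
Signed area = Σ/2 = 149.25 (positive ⇒ counter-clockwise traversal).

149.25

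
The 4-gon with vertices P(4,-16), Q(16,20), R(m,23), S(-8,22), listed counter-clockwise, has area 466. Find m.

2

Write out the shoelace sum; only the two edges meeting at R involve m:
2·Area = [(16·23 − m·20) + (m·22 − (-8)·23)] + 376
       = 2·m + 928 = 932
⇒ m = 2.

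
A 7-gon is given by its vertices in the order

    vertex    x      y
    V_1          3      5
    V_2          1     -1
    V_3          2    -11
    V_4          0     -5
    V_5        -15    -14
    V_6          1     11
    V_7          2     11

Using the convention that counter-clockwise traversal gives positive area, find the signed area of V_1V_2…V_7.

-143.5

Apply Gauss's area formula: 2A = Σ (x_i·y_{i+1} − x_{i+1}·y_i), indices taken mod 7.
Σ = (-8) + (-9) + (-10) + (-75) + (-151) + (-11) + (-23) = -287
Signed area = Σ/2 = -143.5 (negative ⇒ clockwise traversal).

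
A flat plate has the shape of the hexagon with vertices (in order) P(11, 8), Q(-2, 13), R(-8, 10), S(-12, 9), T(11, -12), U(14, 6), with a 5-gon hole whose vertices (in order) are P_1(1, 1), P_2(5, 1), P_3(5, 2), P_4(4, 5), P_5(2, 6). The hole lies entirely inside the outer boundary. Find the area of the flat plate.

294

Outer boundary:
Σ = (159) + (84) + (48) + (45) + (234) + (46) = 616
Area = |Σ|/2 = 308.
Hole:
Apply the shoelace (surveyor's) formula: 2A = Σ (x_i·y_{i+1} − x_{i+1}·y_i), indices taken mod 5.
Σ = (-4) + (5) + (17) + (14) + (-4) = 28
Area = |Σ|/2 = 14.
Net area = 308 − 14 = 294.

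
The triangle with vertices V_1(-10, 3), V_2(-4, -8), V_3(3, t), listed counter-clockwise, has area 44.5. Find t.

-6

Write out the shoelace sum; only the two edges meeting at V_3 involve t:
2·Area = [((-4)·t − 3·(-8)) + (3·3 − (-10)·t)] + 92
       = 6·t + 125 = 89
⇒ t = -6.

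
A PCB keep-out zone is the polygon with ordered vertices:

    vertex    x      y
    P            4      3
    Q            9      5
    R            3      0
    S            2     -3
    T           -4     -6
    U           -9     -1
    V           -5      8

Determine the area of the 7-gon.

Apply the surveyor's formula: 2A = Σ (x_i·y_{i+1} − x_{i+1}·y_i), indices taken mod 7.
Σ = (-7) + (-15) + (-9) + (-24) + (-50) + (-77) + (-47) = -229
Area = |Σ|/2 = 114.5.

114.5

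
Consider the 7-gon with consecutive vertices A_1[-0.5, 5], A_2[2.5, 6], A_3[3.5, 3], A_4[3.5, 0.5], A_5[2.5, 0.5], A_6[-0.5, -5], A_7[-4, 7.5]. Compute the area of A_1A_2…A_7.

44.75

Σ = (-15.5) + (-13.5) + (-8.75) + (0.5) + (-12.25) + (-23.75) + (-16.25) = -89.5
Area = |Σ|/2 = 44.75.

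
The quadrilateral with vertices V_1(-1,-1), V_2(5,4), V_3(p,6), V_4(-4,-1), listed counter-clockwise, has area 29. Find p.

The doubled signed area Σ (x_i y_{i+1} − x_{i+1} y_i) is linear in p.
With p=0 it equals 58; the coefficient of p is -5 (from the two edges through V_3).
So -5·p + 58 = 2·29 = 58 ⇒ p = 0.

0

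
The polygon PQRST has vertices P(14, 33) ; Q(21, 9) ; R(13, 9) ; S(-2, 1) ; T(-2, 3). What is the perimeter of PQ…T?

|PQ| = √((7)² + (-24)²) = √625 = 25
|QR| = √((-8)² + (0)²) = √64 = 8
|RS| = √((-15)² + (-8)²) = √289 = 17
|ST| = √((0)² + (2)²) = √4 = 2
|TP| = √((16)² + (30)²) = √1156 = 34
Perimeter = 25 + 8 + 17 + 2 + 34 = 86.

86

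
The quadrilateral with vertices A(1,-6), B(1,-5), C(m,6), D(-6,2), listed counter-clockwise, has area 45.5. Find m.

Write out the shoelace sum; only the two edges meeting at C involve m:
2·Area = [(1·6 − m·(-5)) + (m·2 − (-6)·6)] + 35
       = 7·m + 77 = 91
⇒ m = 2.

2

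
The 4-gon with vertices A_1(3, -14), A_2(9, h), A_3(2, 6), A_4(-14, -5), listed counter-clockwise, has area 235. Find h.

Write out the shoelace sum; only the two edges meeting at A_2 involve h:
2·Area = [(3·h − 9·(-14)) + (9·6 − 2·h)] + 285
       = 1·h + 465 = 470
⇒ h = 5.

5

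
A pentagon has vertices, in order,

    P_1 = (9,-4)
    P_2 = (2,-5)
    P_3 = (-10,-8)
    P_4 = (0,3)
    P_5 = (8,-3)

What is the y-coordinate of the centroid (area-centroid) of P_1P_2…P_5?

-688/243

Apply Gauss's area formula. First the cross-terms c_i = x_i·y_{i+1} − x_{i+1}·y_i:
  -37, -66, -30, -24, -5  ⇒  2A = -162, A = -81.
Then Σ (y_i + y_{i+1})·c_i = 1376, so ȳ = 1376 / (6·(-81)) = -688/243.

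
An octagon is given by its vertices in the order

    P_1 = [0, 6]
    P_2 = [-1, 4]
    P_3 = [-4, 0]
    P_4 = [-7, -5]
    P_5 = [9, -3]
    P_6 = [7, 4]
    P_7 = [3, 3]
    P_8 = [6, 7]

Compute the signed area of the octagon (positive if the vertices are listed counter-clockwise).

106.5

Apply the shoelace formula: 2A = Σ (x_i·y_{i+1} − x_{i+1}·y_i), indices taken mod 8.
Σ = (6) + (16) + (20) + (66) + (57) + (9) + (3) + (36) = 213
Signed area = Σ/2 = 106.5 (positive ⇒ counter-clockwise traversal).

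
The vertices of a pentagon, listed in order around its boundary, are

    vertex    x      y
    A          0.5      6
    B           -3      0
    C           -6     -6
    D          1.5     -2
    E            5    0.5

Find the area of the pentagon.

48.75

Σ = (18) + (18) + (21) + (10.75) + (29.75) = 97.5
Area = |Σ|/2 = 48.75.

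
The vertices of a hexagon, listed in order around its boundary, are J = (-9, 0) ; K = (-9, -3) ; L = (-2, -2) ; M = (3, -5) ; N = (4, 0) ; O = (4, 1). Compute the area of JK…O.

44

Σ = (27) + (12) + (16) + (20) + (4) + (9) = 88
Area = |Σ|/2 = 44.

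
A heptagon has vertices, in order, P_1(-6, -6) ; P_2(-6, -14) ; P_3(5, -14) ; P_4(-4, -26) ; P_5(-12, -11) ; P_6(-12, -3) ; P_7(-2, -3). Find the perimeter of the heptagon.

74

|P_1P_2| = √((0)² + (-8)²) = √64 = 8
|P_2P_3| = √((11)² + (0)²) = √121 = 11
|P_3P_4| = √((-9)² + (-12)²) = √225 = 15
|P_4P_5| = √((-8)² + (15)²) = √289 = 17
|P_5P_6| = √((0)² + (8)²) = √64 = 8
|P_6P_7| = √((10)² + (0)²) = √100 = 10
|P_7P_1| = √((-4)² + (-3)²) = √25 = 5
Perimeter = 8 + 11 + 15 + 17 + 8 + 10 + 5 = 74.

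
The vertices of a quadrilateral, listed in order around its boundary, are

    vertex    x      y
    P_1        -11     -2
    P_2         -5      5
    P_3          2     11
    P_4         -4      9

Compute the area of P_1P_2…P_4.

19.5

Apply the surveyor's formula: 2A = Σ (x_i·y_{i+1} − x_{i+1}·y_i), indices taken mod 4.
P_1→P_2: (-11)(5) − (-5)(-2) = -65
P_2→P_3: (-5)(11) − (2)(5) = -65
P_3→P_4: (2)(9) − (-4)(11) = 62
P_4→P_1: (-4)(-2) − (-11)(9) = 107
Σ = 39
Area = |Σ|/2 = 19.5.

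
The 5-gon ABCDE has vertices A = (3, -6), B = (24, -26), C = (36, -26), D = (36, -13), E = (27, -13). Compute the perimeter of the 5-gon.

|AB| = √((21)² + (-20)²) = √841 = 29
|BC| = √((12)² + (0)²) = √144 = 12
|CD| = √((0)² + (13)²) = √169 = 13
|DE| = √((-9)² + (0)²) = √81 = 9
|EA| = √((-24)² + (7)²) = √625 = 25
Perimeter = 29 + 12 + 13 + 9 + 25 = 88.

88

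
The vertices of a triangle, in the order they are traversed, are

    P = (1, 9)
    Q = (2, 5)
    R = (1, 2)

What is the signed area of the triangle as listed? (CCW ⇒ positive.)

-3.5

Apply the surveyor's formula: 2A = Σ (x_i·y_{i+1} − x_{i+1}·y_i), indices taken mod 3.
Σ = (-13) + (-1) + (7) = -7
Signed area = Σ/2 = -3.5 (negative ⇒ clockwise traversal).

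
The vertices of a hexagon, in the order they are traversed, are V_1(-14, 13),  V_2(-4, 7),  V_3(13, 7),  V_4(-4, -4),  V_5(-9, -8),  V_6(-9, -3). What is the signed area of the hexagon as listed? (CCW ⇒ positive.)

-198.5

V_1→V_2: (-14)(7) − (-4)(13) = -46
V_2→V_3: (-4)(7) − (13)(7) = -119
V_3→V_4: (13)(-4) − (-4)(7) = -24
V_4→V_5: (-4)(-8) − (-9)(-4) = -4
V_5→V_6: (-9)(-3) − (-9)(-8) = -45
V_6→V_1: (-9)(13) − (-14)(-3) = -159
Σ = -397
Signed area = Σ/2 = -198.5 (negative ⇒ clockwise traversal).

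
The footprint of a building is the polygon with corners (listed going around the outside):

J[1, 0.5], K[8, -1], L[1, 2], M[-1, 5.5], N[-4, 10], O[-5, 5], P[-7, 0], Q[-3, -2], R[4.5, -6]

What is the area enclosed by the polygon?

Apply the shoelace (surveyor's) formula: 2A = Σ (x_i·y_{i+1} − x_{i+1}·y_i), indices taken mod 9.
Σ = (-5) + (17) + (7.5) + (12) + (30) + (35) + (14) + (27) + (8.25) = 145.75
Area = |Σ|/2 = 72.875.

72.875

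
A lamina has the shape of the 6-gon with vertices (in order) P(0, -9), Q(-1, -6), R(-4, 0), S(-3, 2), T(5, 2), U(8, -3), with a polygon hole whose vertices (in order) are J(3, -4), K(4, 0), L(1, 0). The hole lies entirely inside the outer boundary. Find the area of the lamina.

Outer boundary:
Apply the shoelace formula: 2A = Σ (x_i·y_{i+1} − x_{i+1}·y_i), indices taken mod 6.
Σ = (-9) + (-24) + (-8) + (-16) + (-31) + (-72) = -160
Area = |Σ|/2 = 80.
Hole:
Apply Gauss's area formula: 2A = Σ (x_i·y_{i+1} − x_{i+1}·y_i), indices taken mod 3.
Σ = (16) + (0) + (-4) = 12
Area = |Σ|/2 = 6.
Net area = 80 − 6 = 74.

74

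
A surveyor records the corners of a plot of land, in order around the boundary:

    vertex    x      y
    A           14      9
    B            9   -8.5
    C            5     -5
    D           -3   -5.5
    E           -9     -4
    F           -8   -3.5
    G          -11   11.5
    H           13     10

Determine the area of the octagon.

Apply the shoelace (surveyor's) formula: 2A = Σ (x_i·y_{i+1} − x_{i+1}·y_i), indices taken mod 8.
Cross-terms: -200, -2.5, -42.5, -37.5, -0.5, -130.5, -259.5, -23  ⇒  Σ = -696
Area = |Σ|/2 = 348.

348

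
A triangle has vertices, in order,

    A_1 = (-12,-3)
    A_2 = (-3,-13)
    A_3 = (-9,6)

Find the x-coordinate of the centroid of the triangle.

Apply Gauss's area formula. First the cross-terms c_i = x_i·y_{i+1} − x_{i+1}·y_i:
  147, -135, 99  ⇒  2A = 111, A = 55.5.
Then Σ (x_i + x_{i+1})·c_i = -2664, so x̄ = -2664 / (6·55.5) = -8.

-8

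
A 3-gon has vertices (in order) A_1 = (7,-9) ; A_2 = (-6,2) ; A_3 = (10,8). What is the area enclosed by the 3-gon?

127

Apply the shoelace (surveyor's) formula: 2A = Σ (x_i·y_{i+1} − x_{i+1}·y_i), indices taken mod 3.
Σ = (-40) + (-68) + (-146) = -254
Area = |Σ|/2 = 127.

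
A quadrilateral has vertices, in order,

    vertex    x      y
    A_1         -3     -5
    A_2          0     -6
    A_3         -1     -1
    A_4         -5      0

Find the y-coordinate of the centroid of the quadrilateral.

Apply the surveyor's formula. First the cross-terms c_i = x_i·y_{i+1} − x_{i+1}·y_i:
  18, -6, -5, 25  ⇒  2A = 32, A = 16.
Then Σ (y_i + y_{i+1})·c_i = -276, so ȳ = -276 / (6·16) = -2.875.

-2.875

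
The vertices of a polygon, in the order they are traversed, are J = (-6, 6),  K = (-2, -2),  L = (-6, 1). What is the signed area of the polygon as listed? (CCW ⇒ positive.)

Cross-terms: 24, -14, -30  ⇒  Σ = -20
Signed area = Σ/2 = -10 (negative ⇒ clockwise traversal).

-10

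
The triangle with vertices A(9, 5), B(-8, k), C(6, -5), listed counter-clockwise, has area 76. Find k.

-1

Write out the shoelace sum; only the two edges meeting at B involve k:
2·Area = [(9·k − (-8)·5) + ((-8)·(-5) − 6·k)] + 75
       = 3·k + 155 = 152
⇒ k = -1.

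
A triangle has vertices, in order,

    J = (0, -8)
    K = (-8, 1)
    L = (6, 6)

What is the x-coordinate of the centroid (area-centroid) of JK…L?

-2/3

Apply the shoelace formula. First the cross-terms c_i = x_i·y_{i+1} − x_{i+1}·y_i:
  -64, -54, -48  ⇒  2A = -166, A = -83.
Then Σ (x_i + x_{i+1})·c_i = 332, so x̄ = 332 / (6·(-83)) = -2/3.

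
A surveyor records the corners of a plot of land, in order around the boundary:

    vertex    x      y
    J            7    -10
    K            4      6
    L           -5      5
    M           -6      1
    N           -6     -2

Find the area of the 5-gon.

124.5

J→K: (7)(6) − (4)(-10) = 82
K→L: (4)(5) − (-5)(6) = 50
L→M: (-5)(1) − (-6)(5) = 25
M→N: (-6)(-2) − (-6)(1) = 18
N→J: (-6)(-10) − (7)(-2) = 74
Σ = 249
Area = |Σ|/2 = 124.5.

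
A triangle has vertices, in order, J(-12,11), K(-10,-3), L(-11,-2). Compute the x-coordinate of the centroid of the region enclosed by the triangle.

Apply Gauss's area formula. First the cross-terms c_i = x_i·y_{i+1} − x_{i+1}·y_i:
  146, -13, -145  ⇒  2A = -12, A = -6.
Then Σ (x_i + x_{i+1})·c_i = 396, so x̄ = 396 / (6·(-6)) = -11.

-11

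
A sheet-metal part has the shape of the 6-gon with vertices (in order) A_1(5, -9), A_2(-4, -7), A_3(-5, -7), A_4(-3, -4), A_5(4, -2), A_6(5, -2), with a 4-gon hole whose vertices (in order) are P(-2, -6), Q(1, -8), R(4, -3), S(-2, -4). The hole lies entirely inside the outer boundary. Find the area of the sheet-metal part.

Outer boundary:
Apply the shoelace formula: 2A = Σ (x_i·y_{i+1} − x_{i+1}·y_i), indices taken mod 6.
A_1→A_2: (5)(-7) − (-4)(-9) = -71
A_2→A_3: (-4)(-7) − (-5)(-7) = -7
A_3→A_4: (-5)(-4) − (-3)(-7) = -1
A_4→A_5: (-3)(-2) − (4)(-4) = 22
A_5→A_6: (4)(-2) − (5)(-2) = 2
A_6→A_1: (5)(-9) − (5)(-2) = -35
Σ = -90
Area = |Σ|/2 = 45.
Hole:
Apply the shoelace (surveyor's) formula: 2A = Σ (x_i·y_{i+1} − x_{i+1}·y_i), indices taken mod 4.
Σ = (22) + (29) + (-22) + (4) = 33
Area = |Σ|/2 = 16.5.
Net area = 45 − 16.5 = 28.5.

28.5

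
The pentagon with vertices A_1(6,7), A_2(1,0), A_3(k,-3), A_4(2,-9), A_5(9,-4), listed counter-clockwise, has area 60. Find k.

4

Write out the shoelace sum; only the two edges meeting at A_3 involve k:
2·Area = [(1·(-3) − k·0) + (k·(-9) − 2·(-3))] + 153
       = -9·k + 156 = 120
⇒ k = 4.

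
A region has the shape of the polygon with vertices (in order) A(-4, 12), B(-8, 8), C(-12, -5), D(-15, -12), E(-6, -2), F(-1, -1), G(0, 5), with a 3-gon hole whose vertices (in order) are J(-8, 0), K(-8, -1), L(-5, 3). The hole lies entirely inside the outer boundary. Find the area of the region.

121.5

Outer boundary:
Apply the shoelace formula: 2A = Σ (x_i·y_{i+1} − x_{i+1}·y_i), indices taken mod 7.
Cross-terms: 64, 136, 69, -42, 4, -5, 20  ⇒  Σ = 246
Area = |Σ|/2 = 123.
Hole:
Σ = (8) + (-29) + (24) = 3
Area = |Σ|/2 = 1.5.
Net area = 123 − 1.5 = 121.5.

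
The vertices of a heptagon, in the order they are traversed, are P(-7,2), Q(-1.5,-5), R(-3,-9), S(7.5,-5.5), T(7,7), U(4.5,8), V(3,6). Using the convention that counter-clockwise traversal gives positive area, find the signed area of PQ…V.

143.5

Apply the shoelace (surveyor's) formula: 2A = Σ (x_i·y_{i+1} − x_{i+1}·y_i), indices taken mod 7.
P→Q: (-7)(-5) − (-1.5)(2) = 38
Q→R: (-1.5)(-9) − (-3)(-5) = -1.5
R→S: (-3)(-5.5) − (7.5)(-9) = 84
S→T: (7.5)(7) − (7)(-5.5) = 91
T→U: (7)(8) − (4.5)(7) = 24.5
U→V: (4.5)(6) − (3)(8) = 3
V→P: (3)(2) − (-7)(6) = 48
Σ = 287
Signed area = Σ/2 = 143.5 (positive ⇒ counter-clockwise traversal).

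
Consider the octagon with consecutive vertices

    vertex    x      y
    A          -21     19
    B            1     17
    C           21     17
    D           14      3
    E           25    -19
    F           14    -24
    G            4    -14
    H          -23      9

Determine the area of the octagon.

Apply the shoelace (surveyor's) formula: 2A = Σ (x_i·y_{i+1} − x_{i+1}·y_i), indices taken mod 8.
A→B: (-21)(17) − (1)(19) = -376
B→C: (1)(17) − (21)(17) = -340
C→D: (21)(3) − (14)(17) = -175
D→E: (14)(-19) − (25)(3) = -341
E→F: (25)(-24) − (14)(-19) = -334
F→G: (14)(-14) − (4)(-24) = -100
G→H: (4)(9) − (-23)(-14) = -286
H→A: (-23)(19) − (-21)(9) = -248
Σ = -2200
Area = |Σ|/2 = 1100.

1100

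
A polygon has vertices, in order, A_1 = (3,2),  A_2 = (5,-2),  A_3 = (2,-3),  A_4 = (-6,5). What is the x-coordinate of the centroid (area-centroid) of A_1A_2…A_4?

46/93

Apply the surveyor's formula. First the cross-terms c_i = x_i·y_{i+1} − x_{i+1}·y_i:
  -16, -11, -8, -27  ⇒  2A = -62, A = -31.
Then Σ (x_i + x_{i+1})·c_i = -92, so x̄ = -92 / (6·(-31)) = 46/93.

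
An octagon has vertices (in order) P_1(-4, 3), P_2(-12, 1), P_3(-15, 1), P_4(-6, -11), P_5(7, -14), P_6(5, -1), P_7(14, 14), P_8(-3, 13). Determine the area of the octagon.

390.5

Apply Gauss's area formula: 2A = Σ (x_i·y_{i+1} − x_{i+1}·y_i), indices taken mod 8.
Σ = (32) + (3) + (171) + (161) + (63) + (84) + (224) + (43) = 781
Area = |Σ|/2 = 390.5.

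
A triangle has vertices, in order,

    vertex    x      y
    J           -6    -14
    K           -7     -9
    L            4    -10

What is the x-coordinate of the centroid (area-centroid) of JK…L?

-3

Apply the shoelace formula. First the cross-terms c_i = x_i·y_{i+1} − x_{i+1}·y_i:
  -44, 106, -116  ⇒  2A = -54, A = -27.
Then Σ (x_i + x_{i+1})·c_i = 486, so x̄ = 486 / (6·(-27)) = -3.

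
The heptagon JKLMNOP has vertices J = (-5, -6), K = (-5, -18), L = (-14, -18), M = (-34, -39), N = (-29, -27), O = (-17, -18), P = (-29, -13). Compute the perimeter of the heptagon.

116

|JK| = √((0)² + (-12)²) = √144 = 12
|KL| = √((-9)² + (0)²) = √81 = 9
|LM| = √((-20)² + (-21)²) = √841 = 29
|MN| = √((5)² + (12)²) = √169 = 13
|NO| = √((12)² + (9)²) = √225 = 15
|OP| = √((-12)² + (5)²) = √169 = 13
|PJ| = √((24)² + (7)²) = √625 = 25
Perimeter = 12 + 9 + 29 + 13 + 15 + 13 + 25 = 116.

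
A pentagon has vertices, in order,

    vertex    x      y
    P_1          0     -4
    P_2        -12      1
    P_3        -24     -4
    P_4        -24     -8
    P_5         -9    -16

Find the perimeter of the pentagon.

62

|P_1P_2| = √((-12)² + (5)²) = √169 = 13
|P_2P_3| = √((-12)² + (-5)²) = √169 = 13
|P_3P_4| = √((0)² + (-4)²) = √16 = 4
|P_4P_5| = √((15)² + (-8)²) = √289 = 17
|P_5P_1| = √((9)² + (12)²) = √225 = 15
Perimeter = 13 + 13 + 4 + 17 + 15 = 62.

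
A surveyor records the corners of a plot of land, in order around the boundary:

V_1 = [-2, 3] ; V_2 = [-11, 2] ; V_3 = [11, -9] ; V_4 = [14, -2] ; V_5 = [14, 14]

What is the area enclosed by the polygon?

Σ = (29) + (77) + (104) + (224) + (70) = 504
Area = |Σ|/2 = 252.

252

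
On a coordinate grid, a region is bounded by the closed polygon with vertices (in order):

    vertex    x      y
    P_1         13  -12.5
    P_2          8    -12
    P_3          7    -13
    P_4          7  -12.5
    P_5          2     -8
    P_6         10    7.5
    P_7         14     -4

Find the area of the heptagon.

138.25

Apply Gauss's area formula: 2A = Σ (x_i·y_{i+1} − x_{i+1}·y_i), indices taken mod 7.
Cross-terms: -56, -20, 3.5, -31, 95, -145, -123  ⇒  Σ = -276.5
Area = |Σ|/2 = 138.25.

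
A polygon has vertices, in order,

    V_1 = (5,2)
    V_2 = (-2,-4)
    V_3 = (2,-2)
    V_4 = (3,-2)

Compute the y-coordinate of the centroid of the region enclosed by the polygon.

-8/7

Apply the shoelace formula. First the cross-terms c_i = x_i·y_{i+1} − x_{i+1}·y_i:
  -16, 12, 2, 16  ⇒  2A = 14, A = 7.
Then Σ (y_i + y_{i+1})·c_i = -48, so ȳ = -48 / (6·7) = -8/7.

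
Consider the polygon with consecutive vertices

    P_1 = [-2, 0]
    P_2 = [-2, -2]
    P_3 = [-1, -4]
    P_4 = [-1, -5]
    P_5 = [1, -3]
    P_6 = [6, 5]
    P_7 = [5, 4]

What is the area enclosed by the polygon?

24.5

Σ = (4) + (6) + (1) + (8) + (23) + (-1) + (8) = 49
Area = |Σ|/2 = 24.5.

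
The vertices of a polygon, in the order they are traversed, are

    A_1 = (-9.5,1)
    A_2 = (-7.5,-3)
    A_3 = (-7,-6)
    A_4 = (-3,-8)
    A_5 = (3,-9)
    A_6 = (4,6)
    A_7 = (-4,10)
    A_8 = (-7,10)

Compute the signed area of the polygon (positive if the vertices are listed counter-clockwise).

192.5

Apply the surveyor's formula: 2A = Σ (x_i·y_{i+1} − x_{i+1}·y_i), indices taken mod 8.
Cross-terms: 36, 24, 38, 51, 54, 64, 30, 88  ⇒  Σ = 385
Signed area = Σ/2 = 192.5 (positive ⇒ counter-clockwise traversal).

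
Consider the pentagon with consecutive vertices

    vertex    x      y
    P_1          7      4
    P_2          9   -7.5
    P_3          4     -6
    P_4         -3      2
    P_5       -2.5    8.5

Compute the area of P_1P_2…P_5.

Σ = (-88.5) + (-24) + (-10) + (-20.5) + (-69.5) = -212.5
Area = |Σ|/2 = 106.25.

106.25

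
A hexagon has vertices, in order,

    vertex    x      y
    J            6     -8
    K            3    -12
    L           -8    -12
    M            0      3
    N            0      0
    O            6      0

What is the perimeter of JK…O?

50

|JK| = √((-3)² + (-4)²) = √25 = 5
|KL| = √((-11)² + (0)²) = √121 = 11
|LM| = √((8)² + (15)²) = √289 = 17
|MN| = √((0)² + (-3)²) = √9 = 3
|NO| = √((6)² + (0)²) = √36 = 6
|OJ| = √((0)² + (-8)²) = √64 = 8
Perimeter = 5 + 11 + 17 + 3 + 6 + 8 = 50.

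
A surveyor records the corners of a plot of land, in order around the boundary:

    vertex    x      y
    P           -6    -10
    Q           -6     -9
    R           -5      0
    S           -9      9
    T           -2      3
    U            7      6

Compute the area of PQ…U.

Apply the shoelace (surveyor's) formula: 2A = Σ (x_i·y_{i+1} − x_{i+1}·y_i), indices taken mod 6.
P→Q: (-6)(-9) − (-6)(-10) = -6
Q→R: (-6)(0) − (-5)(-9) = -45
R→S: (-5)(9) − (-9)(0) = -45
S→T: (-9)(3) − (-2)(9) = -9
T→U: (-2)(6) − (7)(3) = -33
U→P: (7)(-10) − (-6)(6) = -34
Σ = -172
Area = |Σ|/2 = 86.

86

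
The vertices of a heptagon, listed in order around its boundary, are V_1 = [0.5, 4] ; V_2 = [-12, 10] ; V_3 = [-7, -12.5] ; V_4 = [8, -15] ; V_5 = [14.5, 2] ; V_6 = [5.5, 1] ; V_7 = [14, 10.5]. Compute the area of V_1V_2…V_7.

404.75

Apply the shoelace formula: 2A = Σ (x_i·y_{i+1} − x_{i+1}·y_i), indices taken mod 7.
Σ = (53) + (220) + (205) + (233.5) + (3.5) + (43.75) + (50.75) = 809.5
Area = |Σ|/2 = 404.75.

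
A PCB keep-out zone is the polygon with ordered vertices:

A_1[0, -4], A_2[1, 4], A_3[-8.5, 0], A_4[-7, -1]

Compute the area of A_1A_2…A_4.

37.25

Σ = (4) + (34) + (8.5) + (28) = 74.5
Area = |Σ|/2 = 37.25.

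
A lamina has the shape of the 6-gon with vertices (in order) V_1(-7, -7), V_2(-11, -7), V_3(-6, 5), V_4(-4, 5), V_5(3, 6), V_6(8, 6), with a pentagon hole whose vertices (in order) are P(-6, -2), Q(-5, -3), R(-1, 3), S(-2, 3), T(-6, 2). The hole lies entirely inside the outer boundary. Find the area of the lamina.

Outer boundary:
Apply the shoelace (surveyor's) formula: 2A = Σ (x_i·y_{i+1} − x_{i+1}·y_i), indices taken mod 6.
V_1→V_2: (-7)(-7) − (-11)(-7) = -28
V_2→V_3: (-11)(5) − (-6)(-7) = -97
V_3→V_4: (-6)(5) − (-4)(5) = -10
V_4→V_5: (-4)(6) − (3)(5) = -39
V_5→V_6: (3)(6) − (8)(6) = -30
V_6→V_1: (8)(-7) − (-7)(6) = -14
Σ = -218
Area = |Σ|/2 = 109.
Hole:
P→Q: (-6)(-3) − (-5)(-2) = 8
Q→R: (-5)(3) − (-1)(-3) = -18
R→S: (-1)(3) − (-2)(3) = 3
S→T: (-2)(2) − (-6)(3) = 14
T→P: (-6)(-2) − (-6)(2) = 24
Σ = 31
Area = |Σ|/2 = 15.5.
Net area = 109 − 15.5 = 93.5.

93.5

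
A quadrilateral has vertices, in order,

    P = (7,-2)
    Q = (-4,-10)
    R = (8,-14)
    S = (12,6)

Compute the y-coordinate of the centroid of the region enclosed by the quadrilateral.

-90/13

Apply the surveyor's formula. First the cross-terms c_i = x_i·y_{i+1} − x_{i+1}·y_i:
  -78, 136, 216, -66  ⇒  2A = 208, A = 104.
Then Σ (y_i + y_{i+1})·c_i = -4320, so ȳ = -4320 / (6·104) = -90/13.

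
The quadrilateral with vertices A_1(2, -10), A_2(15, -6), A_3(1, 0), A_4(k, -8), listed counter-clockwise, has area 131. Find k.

-11

Write out the shoelace sum; only the two edges meeting at A_4 involve k:
2·Area = [(1·(-8) − k·0) + (k·(-10) − 2·(-8))] + 144
       = -10·k + 152 = 262
⇒ k = -11.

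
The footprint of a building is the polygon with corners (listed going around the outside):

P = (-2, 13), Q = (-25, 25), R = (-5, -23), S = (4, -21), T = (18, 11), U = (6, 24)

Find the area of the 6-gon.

1043

Cross-terms: 275, 700, 197, 422, 366, 126  ⇒  Σ = 2086
Area = |Σ|/2 = 1043.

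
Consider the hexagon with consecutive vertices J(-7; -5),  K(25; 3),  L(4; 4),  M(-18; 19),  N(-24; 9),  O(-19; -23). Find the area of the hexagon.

Σ = (104) + (88) + (148) + (294) + (723) + (-66) = 1291
Area = |Σ|/2 = 645.5.

645.5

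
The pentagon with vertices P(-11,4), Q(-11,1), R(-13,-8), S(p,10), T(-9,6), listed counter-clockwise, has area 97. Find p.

The doubled signed area Σ (x_i y_{i+1} − x_{i+1} y_i) is linear in p.
With p=0 it equals 124; the coefficient of p is 14 (from the two edges through S).
So 14·p + 124 = 2·97 = 194 ⇒ p = 5.

5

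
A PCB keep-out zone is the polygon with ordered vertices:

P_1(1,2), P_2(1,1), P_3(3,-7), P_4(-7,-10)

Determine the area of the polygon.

47

Σ = (-1) + (-10) + (-79) + (-4) = -94
Area = |Σ|/2 = 47.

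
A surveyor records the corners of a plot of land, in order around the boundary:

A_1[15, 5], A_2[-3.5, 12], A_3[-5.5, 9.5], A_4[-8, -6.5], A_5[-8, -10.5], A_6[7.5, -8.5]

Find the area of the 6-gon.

Cross-terms: 197.5, 32.75, 111.75, 32, 146.75, 165  ⇒  Σ = 685.75
Area = |Σ|/2 = 342.875.

342.875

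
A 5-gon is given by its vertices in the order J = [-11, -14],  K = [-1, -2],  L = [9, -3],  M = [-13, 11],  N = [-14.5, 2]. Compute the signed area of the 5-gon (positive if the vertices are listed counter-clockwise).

223.75

Apply the shoelace formula: 2A = Σ (x_i·y_{i+1} − x_{i+1}·y_i), indices taken mod 5.
J→K: (-11)(-2) − (-1)(-14) = 8
K→L: (-1)(-3) − (9)(-2) = 21
L→M: (9)(11) − (-13)(-3) = 60
M→N: (-13)(2) − (-14.5)(11) = 133.5
N→J: (-14.5)(-14) − (-11)(2) = 225
Σ = 447.5
Signed area = Σ/2 = 223.75 (positive ⇒ counter-clockwise traversal).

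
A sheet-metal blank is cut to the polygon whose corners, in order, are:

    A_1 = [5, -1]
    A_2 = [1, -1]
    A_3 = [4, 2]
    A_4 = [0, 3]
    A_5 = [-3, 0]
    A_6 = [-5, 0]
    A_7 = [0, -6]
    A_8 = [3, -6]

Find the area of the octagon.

Apply Gauss's area formula: 2A = Σ (x_i·y_{i+1} − x_{i+1}·y_i), indices taken mod 8.
Σ = (-4) + (6) + (12) + (9) + (0) + (30) + (18) + (27) = 98
Area = |Σ|/2 = 49.

49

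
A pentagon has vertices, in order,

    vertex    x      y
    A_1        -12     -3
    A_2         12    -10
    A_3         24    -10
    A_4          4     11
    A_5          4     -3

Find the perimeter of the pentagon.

96

|A_1A_2| = √((24)² + (-7)²) = √625 = 25
|A_2A_3| = √((12)² + (0)²) = √144 = 12
|A_3A_4| = √((-20)² + (21)²) = √841 = 29
|A_4A_5| = √((0)² + (-14)²) = √196 = 14
|A_5A_1| = √((-16)² + (0)²) = √256 = 16
Perimeter = 25 + 12 + 29 + 14 + 16 = 96.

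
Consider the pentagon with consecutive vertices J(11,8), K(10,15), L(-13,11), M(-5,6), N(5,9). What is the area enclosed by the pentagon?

Σ = (85) + (305) + (-23) + (-75) + (-59) = 233
Area = |Σ|/2 = 116.5.

116.5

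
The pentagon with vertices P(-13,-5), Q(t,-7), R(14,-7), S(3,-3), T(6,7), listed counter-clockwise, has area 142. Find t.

-8

The doubled signed area Σ (x_i y_{i+1} − x_{i+1} y_i) is linear in t.
With t=0 it equals 268; the coefficient of t is -2 (from the two edges through Q).
So -2·t + 268 = 2·142 = 284 ⇒ t = -8.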